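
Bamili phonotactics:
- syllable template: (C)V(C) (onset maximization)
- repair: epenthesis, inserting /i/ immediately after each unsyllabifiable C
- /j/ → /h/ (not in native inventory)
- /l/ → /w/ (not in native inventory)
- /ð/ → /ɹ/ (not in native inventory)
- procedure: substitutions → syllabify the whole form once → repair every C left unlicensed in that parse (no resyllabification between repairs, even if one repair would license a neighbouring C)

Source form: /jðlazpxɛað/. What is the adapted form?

Substitution: /j/ → /h/, /ð/ → /ɹ/, /l/ → /w/, giving /hɹwazpxɛaɹ/.
Under (C)V(C), the unsyllabifiable consonants are /h/, /ɹ/, /p/ (at most one coda consonant is licensed; onsets are limited to one consonant).
Epenthesis after each stranded consonant: /h/ → /hi/, /ɹ/ → /ɹi/, /p/ → /pi/.

hiɹiwazpixɛaɹ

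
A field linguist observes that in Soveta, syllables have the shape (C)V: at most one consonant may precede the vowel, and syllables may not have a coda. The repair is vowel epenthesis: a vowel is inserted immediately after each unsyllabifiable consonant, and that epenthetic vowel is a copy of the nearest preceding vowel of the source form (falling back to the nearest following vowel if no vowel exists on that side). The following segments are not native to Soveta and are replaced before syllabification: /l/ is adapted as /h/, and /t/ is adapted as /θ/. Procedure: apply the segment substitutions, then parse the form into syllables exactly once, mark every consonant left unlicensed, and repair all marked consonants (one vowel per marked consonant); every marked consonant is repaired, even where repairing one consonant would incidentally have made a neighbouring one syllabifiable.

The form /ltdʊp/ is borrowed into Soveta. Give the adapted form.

Substitution: /l/ → /h/, /t/ → /θ/, giving /hθdʊp/.
Syllabifying with onset maximization leaves /h/, /θ/, /p/ stranded (no codas are permitted; onsets are limited to one consonant).
Each unlicensed consonant becomes the onset of a new syllable: /h/ → /hʊ/, /θ/ → /θʊ/, /p/ → /pʊ/.

hʊθʊdʊpʊ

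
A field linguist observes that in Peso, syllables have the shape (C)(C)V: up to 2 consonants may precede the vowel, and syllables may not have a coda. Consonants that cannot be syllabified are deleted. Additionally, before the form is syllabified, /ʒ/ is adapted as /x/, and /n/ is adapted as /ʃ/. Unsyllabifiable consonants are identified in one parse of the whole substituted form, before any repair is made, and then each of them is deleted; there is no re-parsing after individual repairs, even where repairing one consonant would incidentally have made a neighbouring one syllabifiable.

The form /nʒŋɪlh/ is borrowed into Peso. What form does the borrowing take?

Substitution: /n/ → /ʃ/, /ʒ/ → /x/, giving /ʃxŋɪlh/.
Under (C)(C)V, the unsyllabifiable consonants are /ʃ/, /l/, /h/ (no codas are permitted; onsets may contain at most 2 consonants).
Deletion applies to /ʃ/, /l/, /h/.

xŋɪ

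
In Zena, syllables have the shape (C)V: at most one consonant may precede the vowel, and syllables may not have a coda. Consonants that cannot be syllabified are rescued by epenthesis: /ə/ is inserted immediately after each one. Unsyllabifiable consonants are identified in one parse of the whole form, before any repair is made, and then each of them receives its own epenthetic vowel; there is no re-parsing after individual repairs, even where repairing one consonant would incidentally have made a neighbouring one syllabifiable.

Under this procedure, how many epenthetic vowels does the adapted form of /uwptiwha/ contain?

3

The unsyllabifiable consonants are /w/, /p/, /w/; each receives one epenthetic vowel.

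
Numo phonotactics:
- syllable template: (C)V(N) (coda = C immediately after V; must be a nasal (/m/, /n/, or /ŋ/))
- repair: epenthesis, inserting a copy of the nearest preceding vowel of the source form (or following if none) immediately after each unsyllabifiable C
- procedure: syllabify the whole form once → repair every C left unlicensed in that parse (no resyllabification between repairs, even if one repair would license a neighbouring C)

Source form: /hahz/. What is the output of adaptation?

Under (C)V(N), the unsyllabifiable consonants are /h/, /z/ (only a nasal (/m/, /n/, or /ŋ/) is licensed in coda position; onsets are limited to one consonant).
Inserting the epenthetic vowel yields /h/ → /ha/, /z/ → /za/.

hahaza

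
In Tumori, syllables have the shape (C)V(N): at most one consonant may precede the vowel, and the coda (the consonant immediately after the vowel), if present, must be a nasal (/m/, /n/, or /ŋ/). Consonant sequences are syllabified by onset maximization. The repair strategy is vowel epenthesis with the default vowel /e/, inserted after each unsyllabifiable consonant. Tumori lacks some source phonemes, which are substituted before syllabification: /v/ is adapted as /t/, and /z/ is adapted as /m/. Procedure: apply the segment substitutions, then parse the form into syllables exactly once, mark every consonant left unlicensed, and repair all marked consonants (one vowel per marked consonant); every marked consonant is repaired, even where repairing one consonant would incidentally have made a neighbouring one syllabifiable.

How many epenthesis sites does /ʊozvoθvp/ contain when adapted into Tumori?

3

After substitution the input is /ʊomtoθtp/.
The unsyllabifiable consonants are /θ/, /t/, /p/; each receives one epenthetic vowel.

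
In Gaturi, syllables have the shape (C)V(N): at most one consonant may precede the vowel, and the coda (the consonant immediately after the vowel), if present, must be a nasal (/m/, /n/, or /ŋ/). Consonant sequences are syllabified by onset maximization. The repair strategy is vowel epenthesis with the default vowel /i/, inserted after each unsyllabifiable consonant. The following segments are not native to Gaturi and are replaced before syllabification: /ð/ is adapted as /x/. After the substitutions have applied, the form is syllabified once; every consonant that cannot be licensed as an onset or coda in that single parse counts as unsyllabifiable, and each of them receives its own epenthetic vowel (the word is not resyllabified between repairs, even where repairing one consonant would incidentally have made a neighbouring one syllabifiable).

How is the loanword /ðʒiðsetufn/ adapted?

Substitution: /ð/ → /x/, giving /xʒixsetufn/.
Under (C)V(N), the unsyllabifiable consonants are /x/, /x/, /f/, /n/ (only a nasal (/m/, /n/, or /ŋ/) is licensed in coda position; onsets are limited to one consonant).
Each unlicensed consonant becomes the onset of a new syllable: /x/ → /xi/, /x/ → /xi/, /f/ → /fi/, /n/ → /ni/.

xiʒixisetufini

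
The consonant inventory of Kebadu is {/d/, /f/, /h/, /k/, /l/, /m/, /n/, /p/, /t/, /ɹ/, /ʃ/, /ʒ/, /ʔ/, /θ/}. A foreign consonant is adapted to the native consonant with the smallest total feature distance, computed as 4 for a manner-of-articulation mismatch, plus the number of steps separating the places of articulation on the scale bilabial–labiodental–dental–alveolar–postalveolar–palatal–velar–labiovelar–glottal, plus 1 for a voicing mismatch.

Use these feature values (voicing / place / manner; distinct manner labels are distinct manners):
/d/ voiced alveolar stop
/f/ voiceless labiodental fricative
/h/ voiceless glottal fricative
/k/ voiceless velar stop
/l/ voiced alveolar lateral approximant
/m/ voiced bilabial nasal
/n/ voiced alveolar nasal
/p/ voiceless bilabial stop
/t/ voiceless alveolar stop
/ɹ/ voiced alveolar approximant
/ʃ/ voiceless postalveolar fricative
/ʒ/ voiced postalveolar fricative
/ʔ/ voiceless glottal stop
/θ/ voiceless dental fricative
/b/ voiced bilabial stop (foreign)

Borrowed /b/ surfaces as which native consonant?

/p/ is closest: same manner (stop), place distance 0 (bilabial→bilabial), voicing differs (+1); total 1. Next closest is /d/ at distance 3.

p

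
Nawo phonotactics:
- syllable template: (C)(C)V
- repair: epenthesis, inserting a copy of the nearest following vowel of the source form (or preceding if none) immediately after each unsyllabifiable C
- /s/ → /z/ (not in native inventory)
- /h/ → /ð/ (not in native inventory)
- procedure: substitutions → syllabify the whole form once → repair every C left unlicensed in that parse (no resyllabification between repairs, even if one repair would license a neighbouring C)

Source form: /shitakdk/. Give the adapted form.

zðitakadaka

Substitution: /s/ → /z/, /h/ → /ð/, giving /zðitakdk/.
Syllabifying with onset maximization leaves /k/, /d/, /k/ stranded (no codas are permitted; onsets may contain at most 2 consonants).
Inserting the epenthetic vowel yields /k/ → /ka/, /d/ → /da/, /k/ → /ka/.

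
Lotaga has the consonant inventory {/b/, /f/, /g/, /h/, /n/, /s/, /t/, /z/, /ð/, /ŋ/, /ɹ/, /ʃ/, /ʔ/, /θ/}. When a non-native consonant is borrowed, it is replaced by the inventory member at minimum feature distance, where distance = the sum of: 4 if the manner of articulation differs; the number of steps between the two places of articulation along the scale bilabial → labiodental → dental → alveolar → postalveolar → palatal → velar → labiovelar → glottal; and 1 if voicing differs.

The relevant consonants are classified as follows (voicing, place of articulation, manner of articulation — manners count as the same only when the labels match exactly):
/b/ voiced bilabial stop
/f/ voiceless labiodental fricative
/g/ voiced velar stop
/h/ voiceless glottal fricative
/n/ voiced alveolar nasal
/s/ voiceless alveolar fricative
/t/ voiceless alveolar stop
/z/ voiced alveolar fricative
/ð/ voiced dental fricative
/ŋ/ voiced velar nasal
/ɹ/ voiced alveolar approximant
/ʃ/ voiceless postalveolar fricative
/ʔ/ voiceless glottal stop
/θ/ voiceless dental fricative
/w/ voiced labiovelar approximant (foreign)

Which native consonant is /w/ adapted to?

/ɹ/ is closest: same manner (approximant), place distance 4 (labiovelar→alveolar), same voicing; total 4. Next closest is /g/ at distance 5.

ɹ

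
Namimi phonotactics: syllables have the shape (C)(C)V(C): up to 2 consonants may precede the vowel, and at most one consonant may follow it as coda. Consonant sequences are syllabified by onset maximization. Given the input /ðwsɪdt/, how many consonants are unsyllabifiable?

Syllabifying with onset maximization leaves /ð/, /t/ stranded (at most one coda consonant is licensed; onsets may contain at most 2 consonants).

2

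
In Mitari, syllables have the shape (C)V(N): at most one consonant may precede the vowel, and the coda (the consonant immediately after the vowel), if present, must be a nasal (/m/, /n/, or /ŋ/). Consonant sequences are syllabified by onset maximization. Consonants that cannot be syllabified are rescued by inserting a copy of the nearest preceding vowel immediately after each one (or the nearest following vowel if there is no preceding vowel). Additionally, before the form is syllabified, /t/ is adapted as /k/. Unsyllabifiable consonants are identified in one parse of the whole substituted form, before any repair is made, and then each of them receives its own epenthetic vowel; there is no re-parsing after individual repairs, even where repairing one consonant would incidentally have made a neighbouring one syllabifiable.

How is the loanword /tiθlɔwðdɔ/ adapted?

Substitution: /t/ → /k/, giving /kiθlɔwðdɔ/.
The consonants /θ/, /w/, /ð/ cannot be parsed into a legal (C)V(N) syllable (only a nasal (/m/, /n/, or /ŋ/) is licensed in coda position; onsets are limited to one consonant).
Each unlicensed consonant becomes the onset of a new syllable: /θ/ → /θi/, /w/ → /wɔ/, /ð/ → /ðɔ/.

kiθilɔwɔðɔdɔ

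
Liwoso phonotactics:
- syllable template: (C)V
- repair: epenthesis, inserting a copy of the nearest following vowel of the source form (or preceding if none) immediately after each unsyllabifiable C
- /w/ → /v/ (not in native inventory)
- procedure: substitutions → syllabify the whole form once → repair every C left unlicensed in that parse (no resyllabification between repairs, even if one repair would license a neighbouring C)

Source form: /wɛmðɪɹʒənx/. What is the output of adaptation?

vɛmɪðɪɹəʒənəxə

Substitution: /w/ → /v/, giving /vɛmðɪɹʒənx/.
Syllabifying with onset maximization leaves /m/, /ɹ/, /n/, /x/ stranded (no codas are permitted; onsets are limited to one consonant).
Inserting the epenthetic vowel yields /m/ → /mɪ/, /ɹ/ → /ɹə/, /n/ → /nə/, /x/ → /xə/.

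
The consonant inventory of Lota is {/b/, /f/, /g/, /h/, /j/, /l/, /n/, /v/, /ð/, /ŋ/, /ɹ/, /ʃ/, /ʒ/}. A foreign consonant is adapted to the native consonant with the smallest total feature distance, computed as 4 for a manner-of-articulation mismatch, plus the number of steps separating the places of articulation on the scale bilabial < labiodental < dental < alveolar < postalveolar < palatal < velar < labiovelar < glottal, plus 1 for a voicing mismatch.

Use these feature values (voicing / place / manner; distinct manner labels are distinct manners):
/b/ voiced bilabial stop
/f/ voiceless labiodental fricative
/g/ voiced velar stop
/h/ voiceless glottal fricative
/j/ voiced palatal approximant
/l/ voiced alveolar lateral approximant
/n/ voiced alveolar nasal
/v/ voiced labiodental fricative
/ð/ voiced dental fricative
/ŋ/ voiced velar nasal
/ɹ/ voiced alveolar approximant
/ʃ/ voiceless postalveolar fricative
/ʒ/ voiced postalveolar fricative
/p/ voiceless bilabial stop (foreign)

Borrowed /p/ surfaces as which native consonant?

b

/b/ is closest: same manner (stop), place distance 0 (bilabial→bilabial), voicing differs (+1); total 1. Next closest is /f/ at distance 5.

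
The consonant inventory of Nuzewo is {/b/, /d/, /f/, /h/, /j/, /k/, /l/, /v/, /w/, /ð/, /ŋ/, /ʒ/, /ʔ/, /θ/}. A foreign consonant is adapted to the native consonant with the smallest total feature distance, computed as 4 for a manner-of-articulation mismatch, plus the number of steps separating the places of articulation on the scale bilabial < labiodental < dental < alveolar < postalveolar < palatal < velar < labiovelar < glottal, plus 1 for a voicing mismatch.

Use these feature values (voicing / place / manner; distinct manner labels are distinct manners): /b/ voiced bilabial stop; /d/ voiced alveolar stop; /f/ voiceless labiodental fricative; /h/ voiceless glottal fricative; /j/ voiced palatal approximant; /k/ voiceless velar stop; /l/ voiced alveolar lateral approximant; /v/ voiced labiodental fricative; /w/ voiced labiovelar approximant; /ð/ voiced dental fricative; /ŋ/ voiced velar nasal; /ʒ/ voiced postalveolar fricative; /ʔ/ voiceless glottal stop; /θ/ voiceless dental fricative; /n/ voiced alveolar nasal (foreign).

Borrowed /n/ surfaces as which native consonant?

ŋ

/ŋ/ is closest: same manner (nasal), place distance 3 (alveolar→velar), same voicing; total 3. Next closest is /d/ at distance 4.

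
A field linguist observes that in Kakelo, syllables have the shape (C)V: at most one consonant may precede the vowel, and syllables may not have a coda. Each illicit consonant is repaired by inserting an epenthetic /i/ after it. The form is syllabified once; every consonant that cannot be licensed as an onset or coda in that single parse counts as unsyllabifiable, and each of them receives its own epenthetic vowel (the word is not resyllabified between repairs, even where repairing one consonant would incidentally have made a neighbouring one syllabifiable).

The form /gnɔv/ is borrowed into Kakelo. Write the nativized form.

Under (C)V, the unsyllabifiable consonants are /g/, /v/ (no codas are permitted; onsets are limited to one consonant).
Inserting the epenthetic vowel yields /g/ → /gi/, /v/ → /vi/.

ginɔvi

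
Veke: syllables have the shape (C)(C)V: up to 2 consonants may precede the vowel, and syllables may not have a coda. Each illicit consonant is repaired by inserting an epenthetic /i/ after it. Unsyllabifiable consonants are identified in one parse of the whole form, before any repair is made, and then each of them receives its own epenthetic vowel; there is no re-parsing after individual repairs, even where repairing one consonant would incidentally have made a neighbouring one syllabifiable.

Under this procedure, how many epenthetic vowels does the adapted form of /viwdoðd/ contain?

The unsyllabifiable consonants are /ð/, /d/; each receives one epenthetic vowel.

2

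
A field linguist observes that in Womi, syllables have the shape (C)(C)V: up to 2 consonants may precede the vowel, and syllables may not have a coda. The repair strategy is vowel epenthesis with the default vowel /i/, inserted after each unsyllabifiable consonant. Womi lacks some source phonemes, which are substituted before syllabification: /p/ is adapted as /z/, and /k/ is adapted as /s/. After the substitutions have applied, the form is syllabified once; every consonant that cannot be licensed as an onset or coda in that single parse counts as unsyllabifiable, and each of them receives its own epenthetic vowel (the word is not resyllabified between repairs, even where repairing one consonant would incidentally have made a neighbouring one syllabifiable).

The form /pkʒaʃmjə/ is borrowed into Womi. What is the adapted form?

Substitution: /p/ → /z/, /k/ → /s/, giving /zsʒaʃmjə/.
The consonants /z/, /ʃ/ cannot be parsed into a legal (C)(C)V syllable (no codas are permitted; onsets may contain at most 2 consonants).
Inserting the epenthetic vowel yields /z/ → /zi/, /ʃ/ → /ʃi/.

zisʒaʃimjə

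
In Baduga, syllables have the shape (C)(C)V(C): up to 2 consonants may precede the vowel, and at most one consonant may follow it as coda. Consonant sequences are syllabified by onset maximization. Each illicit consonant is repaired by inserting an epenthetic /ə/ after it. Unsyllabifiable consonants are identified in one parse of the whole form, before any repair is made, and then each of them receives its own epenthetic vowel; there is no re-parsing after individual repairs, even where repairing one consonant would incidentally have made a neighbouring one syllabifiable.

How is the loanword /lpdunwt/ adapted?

Syllabifying with onset maximization leaves /l/, /w/, /t/ stranded (at most one coda consonant is licensed; onsets may contain at most 2 consonants).
Inserting the epenthetic vowel yields /l/ → /lə/, /w/ → /wə/, /t/ → /tə/.

ləpdunwətə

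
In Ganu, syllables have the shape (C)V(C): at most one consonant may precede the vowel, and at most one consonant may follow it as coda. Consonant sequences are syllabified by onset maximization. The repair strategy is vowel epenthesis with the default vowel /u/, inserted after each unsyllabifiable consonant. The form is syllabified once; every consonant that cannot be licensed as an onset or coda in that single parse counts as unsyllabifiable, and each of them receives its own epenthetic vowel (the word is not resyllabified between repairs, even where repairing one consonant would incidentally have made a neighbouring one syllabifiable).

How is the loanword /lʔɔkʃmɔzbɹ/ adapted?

Syllabifying with onset maximization leaves /l/, /ʃ/, /b/, /ɹ/ stranded (at most one coda consonant is licensed; onsets are limited to one consonant).
Each unlicensed consonant becomes the onset of a new syllable: /l/ → /lu/, /ʃ/ → /ʃu/, /b/ → /bu/, /ɹ/ → /ɹu/.

luʔɔkʃumɔzbuɹu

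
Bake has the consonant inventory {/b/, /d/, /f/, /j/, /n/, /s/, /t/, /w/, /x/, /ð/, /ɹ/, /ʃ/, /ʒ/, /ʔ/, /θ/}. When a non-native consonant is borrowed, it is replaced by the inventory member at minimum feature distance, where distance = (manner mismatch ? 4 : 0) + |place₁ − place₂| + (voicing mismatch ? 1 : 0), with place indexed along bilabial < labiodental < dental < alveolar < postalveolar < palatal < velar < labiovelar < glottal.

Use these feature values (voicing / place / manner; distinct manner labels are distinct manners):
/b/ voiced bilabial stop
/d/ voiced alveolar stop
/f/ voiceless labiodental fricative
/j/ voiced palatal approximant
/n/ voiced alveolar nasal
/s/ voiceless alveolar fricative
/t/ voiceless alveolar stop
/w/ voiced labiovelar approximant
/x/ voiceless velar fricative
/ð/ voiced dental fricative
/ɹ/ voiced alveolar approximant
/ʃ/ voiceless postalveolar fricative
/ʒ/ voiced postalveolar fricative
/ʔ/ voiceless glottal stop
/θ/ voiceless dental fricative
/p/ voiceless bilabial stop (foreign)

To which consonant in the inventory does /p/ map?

b

/b/ is closest: same manner (stop), place distance 0 (bilabial→bilabial), voicing differs (+1); total 1. Next closest is /t/ at distance 3.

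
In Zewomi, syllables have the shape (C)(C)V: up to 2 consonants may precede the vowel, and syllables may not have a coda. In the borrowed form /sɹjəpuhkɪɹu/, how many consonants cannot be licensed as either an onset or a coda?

1

The consonants /s/ cannot be parsed into a legal (C)(C)V syllable (no codas are permitted; onsets may contain at most 2 consonants).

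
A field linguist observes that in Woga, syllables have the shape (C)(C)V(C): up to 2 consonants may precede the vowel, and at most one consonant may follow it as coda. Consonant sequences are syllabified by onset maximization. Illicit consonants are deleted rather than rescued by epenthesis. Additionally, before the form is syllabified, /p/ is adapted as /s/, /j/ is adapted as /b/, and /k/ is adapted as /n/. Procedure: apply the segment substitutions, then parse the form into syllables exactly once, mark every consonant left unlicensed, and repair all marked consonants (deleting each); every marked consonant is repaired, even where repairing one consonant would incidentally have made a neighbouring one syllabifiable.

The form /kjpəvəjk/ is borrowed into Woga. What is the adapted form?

Substitution: /k/ → /n/, /j/ → /b/, /p/ → /s/, giving /nbsəvəbn/.
Syllabifying with onset maximization leaves /n/, /n/ stranded (at most one coda consonant is licensed; onsets may contain at most 2 consonants).
Deletion applies to /n/, /n/.

bsəvəb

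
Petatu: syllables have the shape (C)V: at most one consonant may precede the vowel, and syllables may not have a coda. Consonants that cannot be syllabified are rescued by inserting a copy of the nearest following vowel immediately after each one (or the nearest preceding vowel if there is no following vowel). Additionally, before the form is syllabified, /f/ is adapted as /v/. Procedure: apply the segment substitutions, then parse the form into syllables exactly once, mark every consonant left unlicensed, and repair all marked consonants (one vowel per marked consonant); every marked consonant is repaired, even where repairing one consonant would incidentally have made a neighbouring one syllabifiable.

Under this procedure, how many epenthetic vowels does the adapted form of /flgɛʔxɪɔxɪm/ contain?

After substitution the input is /vlgɛʔxɪɔxɪm/.
The unsyllabifiable consonants are /v/, /l/, /ʔ/, /m/; each receives one epenthetic vowel.

4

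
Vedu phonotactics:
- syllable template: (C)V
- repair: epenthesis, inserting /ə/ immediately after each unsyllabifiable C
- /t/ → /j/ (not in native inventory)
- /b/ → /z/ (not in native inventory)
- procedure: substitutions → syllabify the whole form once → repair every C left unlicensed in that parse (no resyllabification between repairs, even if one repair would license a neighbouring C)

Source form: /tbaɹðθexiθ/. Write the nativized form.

Substitution: /t/ → /j/, /b/ → /z/, giving /jzaɹðθexiθ/.
Syllabifying with onset maximization leaves /j/, /ɹ/, /ð/, /θ/ stranded (no codas are permitted; onsets are limited to one consonant).
Inserting the epenthetic vowel yields /j/ → /jə/, /ɹ/ → /ɹə/, /ð/ → /ðə/, /θ/ → /θə/.

jəzaɹəðəθexiθə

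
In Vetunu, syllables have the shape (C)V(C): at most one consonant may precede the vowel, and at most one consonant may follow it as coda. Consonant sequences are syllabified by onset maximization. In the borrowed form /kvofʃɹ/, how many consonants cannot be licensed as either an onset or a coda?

The consonants /k/, /ʃ/, /ɹ/ cannot be parsed into a legal (C)V(C) syllable (at most one coda consonant is licensed; onsets are limited to one consonant).

3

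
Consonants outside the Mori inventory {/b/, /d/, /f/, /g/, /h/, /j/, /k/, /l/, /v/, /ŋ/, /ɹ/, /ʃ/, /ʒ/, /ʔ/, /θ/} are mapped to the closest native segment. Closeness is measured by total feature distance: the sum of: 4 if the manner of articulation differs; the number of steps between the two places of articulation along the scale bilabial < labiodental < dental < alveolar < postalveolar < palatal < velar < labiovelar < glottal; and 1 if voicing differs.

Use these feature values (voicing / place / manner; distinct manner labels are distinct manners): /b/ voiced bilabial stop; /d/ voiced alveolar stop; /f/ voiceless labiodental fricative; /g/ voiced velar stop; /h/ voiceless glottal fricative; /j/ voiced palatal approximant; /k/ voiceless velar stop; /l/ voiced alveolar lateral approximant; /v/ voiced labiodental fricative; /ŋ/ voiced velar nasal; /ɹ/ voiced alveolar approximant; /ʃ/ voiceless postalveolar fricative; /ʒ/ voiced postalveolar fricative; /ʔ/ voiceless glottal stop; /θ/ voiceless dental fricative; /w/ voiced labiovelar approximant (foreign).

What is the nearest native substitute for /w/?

j

/j/ is closest: same manner (approximant), place distance 2 (labiovelar→palatal), same voicing; total 2. Next closest is /ɹ/ at distance 4.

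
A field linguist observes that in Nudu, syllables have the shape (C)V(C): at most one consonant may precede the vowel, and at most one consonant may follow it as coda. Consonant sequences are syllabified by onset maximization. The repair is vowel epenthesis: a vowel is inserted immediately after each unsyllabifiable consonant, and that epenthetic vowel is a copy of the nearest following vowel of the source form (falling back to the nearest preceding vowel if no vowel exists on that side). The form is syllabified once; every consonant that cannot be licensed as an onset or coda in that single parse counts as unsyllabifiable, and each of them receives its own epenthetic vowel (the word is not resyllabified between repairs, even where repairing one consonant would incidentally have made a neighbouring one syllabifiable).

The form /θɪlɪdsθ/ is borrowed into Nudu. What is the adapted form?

θɪlɪdsɪθɪ

The consonants /s/, /θ/ cannot be parsed into a legal (C)V(C) syllable (at most one coda consonant is licensed; onsets are limited to one consonant).
Inserting the epenthetic vowel yields /s/ → /sɪ/, /θ/ → /θɪ/.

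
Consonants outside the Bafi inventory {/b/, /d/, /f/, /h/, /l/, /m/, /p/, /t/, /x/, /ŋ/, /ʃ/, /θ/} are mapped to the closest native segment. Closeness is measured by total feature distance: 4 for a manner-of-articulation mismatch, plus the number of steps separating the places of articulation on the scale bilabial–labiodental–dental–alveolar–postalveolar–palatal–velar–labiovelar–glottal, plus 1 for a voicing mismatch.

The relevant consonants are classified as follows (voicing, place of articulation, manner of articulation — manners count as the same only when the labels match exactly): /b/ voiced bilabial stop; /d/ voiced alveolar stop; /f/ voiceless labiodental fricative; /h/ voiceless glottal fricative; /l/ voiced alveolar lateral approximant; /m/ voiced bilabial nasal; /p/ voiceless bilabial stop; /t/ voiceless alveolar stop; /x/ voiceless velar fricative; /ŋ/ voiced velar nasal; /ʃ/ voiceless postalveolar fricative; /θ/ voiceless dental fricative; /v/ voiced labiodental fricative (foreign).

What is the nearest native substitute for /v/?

f

/f/ is closest: same manner (fricative), place distance 0 (labiodental→labiodental), voicing differs (+1); total 1. Next closest is /θ/ at distance 2.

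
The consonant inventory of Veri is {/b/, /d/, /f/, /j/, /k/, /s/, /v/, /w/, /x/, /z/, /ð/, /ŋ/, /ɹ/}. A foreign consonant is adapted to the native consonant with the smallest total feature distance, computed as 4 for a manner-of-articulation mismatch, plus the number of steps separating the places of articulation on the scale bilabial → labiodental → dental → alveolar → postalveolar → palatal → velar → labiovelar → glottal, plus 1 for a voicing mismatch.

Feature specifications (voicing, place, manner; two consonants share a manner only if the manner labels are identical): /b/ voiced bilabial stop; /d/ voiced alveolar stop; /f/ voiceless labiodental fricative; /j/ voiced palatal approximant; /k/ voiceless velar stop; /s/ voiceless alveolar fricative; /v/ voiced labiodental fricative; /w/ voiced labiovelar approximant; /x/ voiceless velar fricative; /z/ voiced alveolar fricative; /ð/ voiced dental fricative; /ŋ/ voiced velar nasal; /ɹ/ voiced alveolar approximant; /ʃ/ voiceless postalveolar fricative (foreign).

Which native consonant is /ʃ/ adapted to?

/s/ is closest: same manner (fricative), place distance 1 (postalveolar→alveolar), same voicing; total 1. Next closest is /x/ at distance 2.

s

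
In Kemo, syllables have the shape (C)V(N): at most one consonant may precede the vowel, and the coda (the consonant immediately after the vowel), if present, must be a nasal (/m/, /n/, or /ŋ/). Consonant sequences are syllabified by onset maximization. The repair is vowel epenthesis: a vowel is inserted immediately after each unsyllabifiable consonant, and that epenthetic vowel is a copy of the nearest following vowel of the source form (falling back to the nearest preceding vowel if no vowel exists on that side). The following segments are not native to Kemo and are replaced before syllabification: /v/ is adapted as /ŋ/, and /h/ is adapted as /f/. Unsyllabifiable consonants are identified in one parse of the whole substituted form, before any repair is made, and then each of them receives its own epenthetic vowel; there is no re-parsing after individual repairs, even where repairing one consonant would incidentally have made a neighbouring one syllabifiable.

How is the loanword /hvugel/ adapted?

fuŋugele

Substitution: /h/ → /f/, /v/ → /ŋ/, giving /fŋugel/.
Under (C)V(N), the unsyllabifiable consonants are /f/, /l/ (only a nasal (/m/, /n/, or /ŋ/) is licensed in coda position; onsets are limited to one consonant).
Epenthesis after each stranded consonant: /f/ → /fu/, /l/ → /le/.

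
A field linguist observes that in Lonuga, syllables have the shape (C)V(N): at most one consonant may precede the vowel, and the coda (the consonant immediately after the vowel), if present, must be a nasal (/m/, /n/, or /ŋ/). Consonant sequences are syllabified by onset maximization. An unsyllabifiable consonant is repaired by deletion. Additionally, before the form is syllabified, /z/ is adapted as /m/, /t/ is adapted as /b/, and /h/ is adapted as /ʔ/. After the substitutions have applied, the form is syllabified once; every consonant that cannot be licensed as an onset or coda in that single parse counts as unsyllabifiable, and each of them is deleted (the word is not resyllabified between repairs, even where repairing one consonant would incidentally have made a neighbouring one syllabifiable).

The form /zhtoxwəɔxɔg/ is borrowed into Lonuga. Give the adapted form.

Substitution: /z/ → /m/, /h/ → /ʔ/, /t/ → /b/, giving /mʔboxwəɔxɔg/.
The consonants /m/, /ʔ/, /x/, /g/ cannot be parsed into a legal (C)V(N) syllable (only a nasal (/m/, /n/, or /ŋ/) is licensed in coda position; onsets are limited to one consonant).
Each unlicensed consonant is deleted: /m/, /ʔ/, /x/, /g/.

bowəɔxɔ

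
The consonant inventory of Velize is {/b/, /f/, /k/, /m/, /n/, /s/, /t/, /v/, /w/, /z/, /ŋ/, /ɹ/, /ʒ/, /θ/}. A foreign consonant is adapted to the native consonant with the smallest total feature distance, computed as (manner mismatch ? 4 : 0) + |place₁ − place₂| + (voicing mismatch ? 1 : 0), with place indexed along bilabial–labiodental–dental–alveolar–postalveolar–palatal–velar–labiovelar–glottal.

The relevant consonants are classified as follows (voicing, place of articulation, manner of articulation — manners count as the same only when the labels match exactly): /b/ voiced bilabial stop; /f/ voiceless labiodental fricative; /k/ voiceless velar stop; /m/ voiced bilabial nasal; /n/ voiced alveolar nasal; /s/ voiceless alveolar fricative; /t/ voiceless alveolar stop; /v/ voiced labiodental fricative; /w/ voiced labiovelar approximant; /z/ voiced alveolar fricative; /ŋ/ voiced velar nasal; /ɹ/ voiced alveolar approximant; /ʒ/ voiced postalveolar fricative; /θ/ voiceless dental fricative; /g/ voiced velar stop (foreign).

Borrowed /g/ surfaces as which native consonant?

k

/k/ is closest: same manner (stop), place distance 0 (velar→velar), voicing differs (+1); total 1. Next closest is /t/ at distance 4.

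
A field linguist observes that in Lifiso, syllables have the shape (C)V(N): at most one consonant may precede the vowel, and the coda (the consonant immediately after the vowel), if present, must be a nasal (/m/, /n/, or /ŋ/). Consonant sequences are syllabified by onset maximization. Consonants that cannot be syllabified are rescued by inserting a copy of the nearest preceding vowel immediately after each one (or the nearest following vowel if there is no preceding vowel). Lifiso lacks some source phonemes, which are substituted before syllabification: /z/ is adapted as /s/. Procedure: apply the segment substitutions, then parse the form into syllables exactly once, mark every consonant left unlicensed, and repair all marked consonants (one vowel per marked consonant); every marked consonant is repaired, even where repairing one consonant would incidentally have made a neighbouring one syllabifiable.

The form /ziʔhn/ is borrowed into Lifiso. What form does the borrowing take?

siʔihini

Substitution: /z/ → /s/, giving /siʔhn/.
The consonants /ʔ/, /h/, /n/ cannot be parsed into a legal (C)V(N) syllable (only a nasal (/m/, /n/, or /ŋ/) is licensed in coda position; onsets are limited to one consonant).
Each unlicensed consonant becomes the onset of a new syllable: /ʔ/ → /ʔi/, /h/ → /hi/, /n/ → /ni/.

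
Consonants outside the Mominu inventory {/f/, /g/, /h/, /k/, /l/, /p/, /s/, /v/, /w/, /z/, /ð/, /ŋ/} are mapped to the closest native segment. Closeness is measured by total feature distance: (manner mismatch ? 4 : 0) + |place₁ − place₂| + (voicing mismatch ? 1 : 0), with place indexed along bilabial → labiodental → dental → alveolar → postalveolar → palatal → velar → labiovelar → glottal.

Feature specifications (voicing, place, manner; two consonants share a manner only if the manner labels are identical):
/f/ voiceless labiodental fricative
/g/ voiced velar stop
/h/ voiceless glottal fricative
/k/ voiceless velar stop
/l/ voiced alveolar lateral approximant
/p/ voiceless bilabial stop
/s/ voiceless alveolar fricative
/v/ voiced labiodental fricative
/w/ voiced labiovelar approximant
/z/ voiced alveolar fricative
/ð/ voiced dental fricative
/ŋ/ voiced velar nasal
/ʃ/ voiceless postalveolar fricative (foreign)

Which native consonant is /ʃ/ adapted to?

s

/s/ is closest: same manner (fricative), place distance 1 (postalveolar→alveolar), same voicing; total 1. Next closest is /z/ at distance 2.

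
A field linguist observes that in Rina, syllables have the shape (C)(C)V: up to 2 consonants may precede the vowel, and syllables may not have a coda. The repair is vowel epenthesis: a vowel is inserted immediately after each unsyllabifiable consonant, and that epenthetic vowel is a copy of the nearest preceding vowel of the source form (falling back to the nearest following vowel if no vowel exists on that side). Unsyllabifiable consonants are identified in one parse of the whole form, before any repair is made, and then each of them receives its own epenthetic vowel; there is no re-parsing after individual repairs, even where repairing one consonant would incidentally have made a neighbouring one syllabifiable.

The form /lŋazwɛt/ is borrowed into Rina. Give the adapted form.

lŋazwɛtɛ

The consonants /t/ cannot be parsed into a legal (C)(C)V syllable (no codas are permitted; onsets may contain at most 2 consonants).
Epenthesis after each stranded consonant: /t/ → /tɛ/.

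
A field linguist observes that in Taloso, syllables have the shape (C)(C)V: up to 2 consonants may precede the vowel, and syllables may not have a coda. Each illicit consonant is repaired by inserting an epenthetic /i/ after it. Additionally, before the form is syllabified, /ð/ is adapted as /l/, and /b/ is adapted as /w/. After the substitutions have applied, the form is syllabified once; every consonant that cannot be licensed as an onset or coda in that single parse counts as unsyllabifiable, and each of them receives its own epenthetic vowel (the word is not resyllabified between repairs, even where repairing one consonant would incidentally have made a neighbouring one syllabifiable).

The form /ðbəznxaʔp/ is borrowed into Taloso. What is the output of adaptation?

lwəzinxaʔipi

Substitution: /ð/ → /l/, /b/ → /w/, giving /lwəznxaʔp/.
The consonants /z/, /ʔ/, /p/ cannot be parsed into a legal (C)(C)V syllable (no codas are permitted; onsets may contain at most 2 consonants).
Each unlicensed consonant becomes the onset of a new syllable: /z/ → /zi/, /ʔ/ → /ʔi/, /p/ → /pi/.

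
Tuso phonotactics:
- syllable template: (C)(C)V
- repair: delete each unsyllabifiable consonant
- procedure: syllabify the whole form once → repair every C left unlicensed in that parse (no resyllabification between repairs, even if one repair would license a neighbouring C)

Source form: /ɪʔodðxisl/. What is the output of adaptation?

The consonants /d/, /s/, /l/ cannot be parsed into a legal (C)(C)V syllable (no codas are permitted; onsets may contain at most 2 consonants).
Each unlicensed consonant is deleted: /d/, /s/, /l/.

ɪʔoðxi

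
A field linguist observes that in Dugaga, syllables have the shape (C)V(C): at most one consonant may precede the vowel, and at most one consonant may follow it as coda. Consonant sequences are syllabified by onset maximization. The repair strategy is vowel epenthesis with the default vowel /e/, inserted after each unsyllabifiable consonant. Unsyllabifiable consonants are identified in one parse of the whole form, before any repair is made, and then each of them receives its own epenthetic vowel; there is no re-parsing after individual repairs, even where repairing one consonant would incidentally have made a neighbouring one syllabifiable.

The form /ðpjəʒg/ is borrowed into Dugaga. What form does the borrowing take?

Syllabifying with onset maximization leaves /ð/, /p/, /g/ stranded (at most one coda consonant is licensed; onsets are limited to one consonant).
Epenthesis after each stranded consonant: /ð/ → /ðe/, /p/ → /pe/, /g/ → /ge/.

ðepejəʒge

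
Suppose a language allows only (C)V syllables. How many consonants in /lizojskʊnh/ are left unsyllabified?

Syllabifying with onset maximization leaves /j/, /s/, /n/, /h/ stranded (no codas are permitted; onsets are limited to one consonant).

4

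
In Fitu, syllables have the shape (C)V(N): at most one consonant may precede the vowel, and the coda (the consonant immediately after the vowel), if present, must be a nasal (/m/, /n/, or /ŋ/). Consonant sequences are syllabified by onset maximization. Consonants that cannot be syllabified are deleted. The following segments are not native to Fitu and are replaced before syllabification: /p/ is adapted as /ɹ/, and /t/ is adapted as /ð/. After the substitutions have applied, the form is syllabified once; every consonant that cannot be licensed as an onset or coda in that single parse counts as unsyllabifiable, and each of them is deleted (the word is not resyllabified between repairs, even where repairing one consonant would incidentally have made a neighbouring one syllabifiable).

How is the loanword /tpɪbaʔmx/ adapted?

Substitution: /t/ → /ð/, /p/ → /ɹ/, giving /ðɹɪbaʔmx/.
The consonants /ð/, /ʔ/, /m/, /x/ cannot be parsed into a legal (C)V(N) syllable (only a nasal (/m/, /n/, or /ŋ/) is licensed in coda position; onsets are limited to one consonant).
Deleting the stranded consonants removes /ð/, /ʔ/, /m/, /x/.

ɹɪba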